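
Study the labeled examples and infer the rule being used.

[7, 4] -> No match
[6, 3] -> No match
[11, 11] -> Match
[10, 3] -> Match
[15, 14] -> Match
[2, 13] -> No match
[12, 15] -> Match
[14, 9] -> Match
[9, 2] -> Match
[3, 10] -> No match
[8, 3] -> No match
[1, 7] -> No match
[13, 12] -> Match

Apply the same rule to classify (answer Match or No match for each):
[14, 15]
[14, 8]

Match, Match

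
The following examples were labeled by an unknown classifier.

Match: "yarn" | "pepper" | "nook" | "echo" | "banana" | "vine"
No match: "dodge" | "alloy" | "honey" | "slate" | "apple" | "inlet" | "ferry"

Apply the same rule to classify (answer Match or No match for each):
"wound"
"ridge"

No match, No match

Checking candidate rules against both groups, what survives is: even length.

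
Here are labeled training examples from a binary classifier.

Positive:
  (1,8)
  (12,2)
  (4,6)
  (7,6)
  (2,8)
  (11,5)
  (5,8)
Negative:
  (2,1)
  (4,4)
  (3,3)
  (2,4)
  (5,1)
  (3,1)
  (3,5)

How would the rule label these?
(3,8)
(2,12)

Positive, Positive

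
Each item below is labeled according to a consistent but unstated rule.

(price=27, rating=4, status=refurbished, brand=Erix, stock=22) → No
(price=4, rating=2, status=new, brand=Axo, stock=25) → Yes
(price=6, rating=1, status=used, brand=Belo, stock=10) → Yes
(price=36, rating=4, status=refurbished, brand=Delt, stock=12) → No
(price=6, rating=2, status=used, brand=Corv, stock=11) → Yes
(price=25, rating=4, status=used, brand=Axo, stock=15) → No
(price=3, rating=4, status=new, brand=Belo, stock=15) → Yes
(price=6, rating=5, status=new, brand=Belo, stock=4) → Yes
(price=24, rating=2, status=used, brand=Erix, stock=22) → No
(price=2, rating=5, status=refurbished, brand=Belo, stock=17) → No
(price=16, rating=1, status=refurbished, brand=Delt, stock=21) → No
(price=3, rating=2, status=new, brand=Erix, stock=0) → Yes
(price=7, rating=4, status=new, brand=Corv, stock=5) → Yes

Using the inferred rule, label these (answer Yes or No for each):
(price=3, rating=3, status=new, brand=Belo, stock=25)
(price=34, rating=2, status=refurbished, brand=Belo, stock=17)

Rule: price ≥ 3 AND price ≤ 7. This holds for each 'Yes' example and fails for each 'No' one.
(price=3, rating=3, status=new, brand=Belo, stock=25): price = 3 — has this property, so Yes.
(price=34, rating=2, status=refurbished, brand=Belo, stock=17): price = 34 — lacks this property, so No.

Yes, No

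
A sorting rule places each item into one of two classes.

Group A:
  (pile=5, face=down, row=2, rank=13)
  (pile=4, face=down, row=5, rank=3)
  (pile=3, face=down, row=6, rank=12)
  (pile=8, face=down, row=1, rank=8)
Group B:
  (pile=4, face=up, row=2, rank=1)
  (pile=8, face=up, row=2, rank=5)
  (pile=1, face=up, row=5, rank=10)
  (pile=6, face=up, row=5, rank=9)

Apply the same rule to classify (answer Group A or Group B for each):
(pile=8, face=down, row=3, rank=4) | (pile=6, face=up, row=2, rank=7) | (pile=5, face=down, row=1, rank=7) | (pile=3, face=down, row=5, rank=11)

All 'Group A' examples share one property — face is down — and every 'Group B' example lacks it.
(pile=8, face=down, row=3, rank=4) — face is down, hence Group A.
(pile=6, face=up, row=2, rank=7) — face is up, hence Group B.
(pile=5, face=down, row=1, rank=7) — face is down, hence Group A.
(pile=3, face=down, row=5, rank=11) — face is down, hence Group A.

Group A, Group B, Group A, Group A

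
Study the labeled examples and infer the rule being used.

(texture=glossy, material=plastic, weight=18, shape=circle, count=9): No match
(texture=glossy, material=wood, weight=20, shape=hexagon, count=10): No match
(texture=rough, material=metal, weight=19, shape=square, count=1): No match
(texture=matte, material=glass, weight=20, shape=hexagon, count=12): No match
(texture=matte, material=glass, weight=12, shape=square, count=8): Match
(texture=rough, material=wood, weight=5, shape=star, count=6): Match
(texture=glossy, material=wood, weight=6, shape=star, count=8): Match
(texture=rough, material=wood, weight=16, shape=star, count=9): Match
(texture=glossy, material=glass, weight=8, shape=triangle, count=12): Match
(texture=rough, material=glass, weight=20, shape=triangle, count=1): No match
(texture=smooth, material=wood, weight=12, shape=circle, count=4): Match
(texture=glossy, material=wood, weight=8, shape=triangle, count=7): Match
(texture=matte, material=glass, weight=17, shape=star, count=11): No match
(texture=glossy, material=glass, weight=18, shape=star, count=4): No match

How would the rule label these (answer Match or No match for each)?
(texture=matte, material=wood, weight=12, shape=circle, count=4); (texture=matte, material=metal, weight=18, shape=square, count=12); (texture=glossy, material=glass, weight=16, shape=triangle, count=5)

The classifier is using: weight ≤ 16.

Match, No match, Match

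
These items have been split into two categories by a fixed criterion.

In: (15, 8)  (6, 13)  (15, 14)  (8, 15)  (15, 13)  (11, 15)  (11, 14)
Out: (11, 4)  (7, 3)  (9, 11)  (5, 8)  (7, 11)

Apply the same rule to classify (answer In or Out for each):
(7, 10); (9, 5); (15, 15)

Out, Out, In

The rule appears to be: max ≥ 13.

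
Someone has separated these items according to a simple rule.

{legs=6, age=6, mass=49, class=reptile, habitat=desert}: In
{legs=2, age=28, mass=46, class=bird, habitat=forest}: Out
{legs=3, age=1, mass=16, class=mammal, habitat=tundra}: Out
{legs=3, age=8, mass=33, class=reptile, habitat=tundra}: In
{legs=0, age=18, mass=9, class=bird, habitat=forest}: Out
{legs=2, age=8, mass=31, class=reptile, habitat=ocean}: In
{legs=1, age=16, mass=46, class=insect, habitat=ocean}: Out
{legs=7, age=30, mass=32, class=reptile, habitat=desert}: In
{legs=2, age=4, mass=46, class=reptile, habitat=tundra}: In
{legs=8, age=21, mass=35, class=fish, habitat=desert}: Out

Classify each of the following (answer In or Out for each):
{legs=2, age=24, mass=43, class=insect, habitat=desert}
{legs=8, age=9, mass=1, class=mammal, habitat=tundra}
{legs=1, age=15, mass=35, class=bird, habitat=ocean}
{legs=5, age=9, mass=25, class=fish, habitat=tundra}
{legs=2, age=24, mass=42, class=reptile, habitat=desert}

The classifier is using: class is reptile.
{legs=2, age=24, mass=43, class=insect, habitat=desert}: class is insect, does not satisfy this → Out. {legs=8, age=9, mass=1, class=mammal, habitat=tundra}: class is mammal, does not satisfy this → Out. {legs=1, age=15, mass=35, class=bird, habitat=ocean}: class is bird, does not satisfy this → Out. {legs=5, age=9, mass=25, class=fish, habitat=tundra}: class is fish, does not satisfy this → Out. {legs=2, age=24, mass=42, class=reptile, habitat=desert}: class is reptile, checks out → In.

Out, Out, Out, Out, In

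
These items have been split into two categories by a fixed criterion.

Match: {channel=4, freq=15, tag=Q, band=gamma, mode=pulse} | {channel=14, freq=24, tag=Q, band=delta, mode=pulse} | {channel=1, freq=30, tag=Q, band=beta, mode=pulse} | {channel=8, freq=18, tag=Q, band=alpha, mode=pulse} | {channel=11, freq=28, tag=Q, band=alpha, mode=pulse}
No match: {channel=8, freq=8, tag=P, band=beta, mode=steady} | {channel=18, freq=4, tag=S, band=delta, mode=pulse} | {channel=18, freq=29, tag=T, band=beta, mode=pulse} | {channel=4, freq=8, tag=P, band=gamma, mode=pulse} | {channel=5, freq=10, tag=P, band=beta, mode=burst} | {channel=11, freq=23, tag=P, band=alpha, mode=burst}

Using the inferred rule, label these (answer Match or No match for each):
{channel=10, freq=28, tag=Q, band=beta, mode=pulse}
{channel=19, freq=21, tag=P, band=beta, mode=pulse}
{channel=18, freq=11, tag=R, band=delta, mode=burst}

Checking candidate rules against both groups, what survives is: tag is Q.

Match, No match, No match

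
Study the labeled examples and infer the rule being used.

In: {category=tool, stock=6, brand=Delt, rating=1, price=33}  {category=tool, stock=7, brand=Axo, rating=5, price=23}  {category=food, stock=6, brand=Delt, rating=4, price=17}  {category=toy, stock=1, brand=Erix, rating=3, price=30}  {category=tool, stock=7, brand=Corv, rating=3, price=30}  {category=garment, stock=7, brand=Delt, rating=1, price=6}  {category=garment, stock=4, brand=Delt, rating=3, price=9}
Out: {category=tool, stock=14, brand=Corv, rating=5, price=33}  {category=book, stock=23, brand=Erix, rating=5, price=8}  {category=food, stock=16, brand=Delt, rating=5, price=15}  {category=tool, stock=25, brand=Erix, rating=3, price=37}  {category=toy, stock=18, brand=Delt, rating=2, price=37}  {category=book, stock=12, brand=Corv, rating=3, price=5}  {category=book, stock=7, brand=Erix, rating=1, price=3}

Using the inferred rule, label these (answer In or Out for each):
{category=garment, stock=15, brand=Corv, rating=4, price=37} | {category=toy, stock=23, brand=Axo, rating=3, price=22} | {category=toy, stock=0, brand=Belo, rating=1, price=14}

The common property of the 'In' items is: stock ≤ 7 AND price ≥ 5. No 'Out' item has it.
{category=garment, stock=15, brand=Corv, rating=4, price=37}: Out (stock = 15, price = 37). {category=toy, stock=23, brand=Axo, rating=3, price=22}: Out (stock = 23, price = 22). {category=toy, stock=0, brand=Belo, rating=1, price=14}: In (stock = 0, price = 14).

Out, Out, In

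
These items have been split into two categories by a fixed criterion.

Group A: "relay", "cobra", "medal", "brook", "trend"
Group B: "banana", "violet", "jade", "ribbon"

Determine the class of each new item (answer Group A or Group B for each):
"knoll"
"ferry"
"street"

The rule appears to be: odd length.
"knoll": length 5 — matches, so Group A. "ferry": length 5 — matches, so Group A. "street": length 6 — fails this test, so Group B.

Group A, Group A, Group B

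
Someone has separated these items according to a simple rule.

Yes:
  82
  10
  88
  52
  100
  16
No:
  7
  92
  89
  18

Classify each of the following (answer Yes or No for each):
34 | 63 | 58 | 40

The pattern is that an item is 'Yes' exactly when: ≡ 4 (mod 6).
34 — 34 mod 6 = 4, hence Yes.
63 — 63 mod 6 = 3, hence No.
58 — 58 mod 6 = 4, hence Yes.
40 — 40 mod 6 = 4, hence Yes.

Yes, No, Yes, Yes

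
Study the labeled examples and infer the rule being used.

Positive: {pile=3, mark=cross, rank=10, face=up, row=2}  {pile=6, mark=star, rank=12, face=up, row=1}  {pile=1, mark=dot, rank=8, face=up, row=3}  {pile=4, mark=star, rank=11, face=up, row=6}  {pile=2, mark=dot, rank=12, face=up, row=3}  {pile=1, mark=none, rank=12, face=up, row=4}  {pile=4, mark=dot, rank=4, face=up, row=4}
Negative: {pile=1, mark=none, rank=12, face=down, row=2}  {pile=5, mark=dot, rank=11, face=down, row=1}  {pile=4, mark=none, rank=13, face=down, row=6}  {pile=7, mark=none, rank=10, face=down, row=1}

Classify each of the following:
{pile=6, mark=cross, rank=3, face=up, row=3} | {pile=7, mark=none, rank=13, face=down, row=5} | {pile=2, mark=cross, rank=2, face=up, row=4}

Looking at the examples, the only property every 'Positive' case has and every 'Negative' case lacks is: face is up.
{pile=6, mark=cross, rank=3, face=up, row=3}: face is up, satisfies this → Positive. {pile=7, mark=none, rank=13, face=down, row=5}: face is down, doesn't qualify → Negative. {pile=2, mark=cross, rank=2, face=up, row=4}: face is up, satisfies this → Positive.

Positive, Negative, Positive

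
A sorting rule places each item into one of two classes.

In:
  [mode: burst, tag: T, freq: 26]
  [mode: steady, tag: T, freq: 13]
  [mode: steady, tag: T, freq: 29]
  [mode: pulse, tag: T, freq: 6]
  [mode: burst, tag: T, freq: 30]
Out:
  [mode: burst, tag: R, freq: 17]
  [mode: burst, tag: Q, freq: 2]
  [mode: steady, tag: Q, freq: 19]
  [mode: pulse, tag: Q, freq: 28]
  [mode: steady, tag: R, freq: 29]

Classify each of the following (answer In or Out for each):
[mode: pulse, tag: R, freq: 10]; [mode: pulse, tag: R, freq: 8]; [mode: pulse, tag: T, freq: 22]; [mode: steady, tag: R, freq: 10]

Out, Out, In, Out

'In' ⟺ tag is T.
[mode: pulse, tag: R, freq: 10] — tag is R, hence Out. [mode: pulse, tag: R, freq: 8] — tag is R, hence Out. [mode: pulse, tag: T, freq: 22] — tag is T, hence In. [mode: steady, tag: R, freq: 10] — tag is R, hence Out.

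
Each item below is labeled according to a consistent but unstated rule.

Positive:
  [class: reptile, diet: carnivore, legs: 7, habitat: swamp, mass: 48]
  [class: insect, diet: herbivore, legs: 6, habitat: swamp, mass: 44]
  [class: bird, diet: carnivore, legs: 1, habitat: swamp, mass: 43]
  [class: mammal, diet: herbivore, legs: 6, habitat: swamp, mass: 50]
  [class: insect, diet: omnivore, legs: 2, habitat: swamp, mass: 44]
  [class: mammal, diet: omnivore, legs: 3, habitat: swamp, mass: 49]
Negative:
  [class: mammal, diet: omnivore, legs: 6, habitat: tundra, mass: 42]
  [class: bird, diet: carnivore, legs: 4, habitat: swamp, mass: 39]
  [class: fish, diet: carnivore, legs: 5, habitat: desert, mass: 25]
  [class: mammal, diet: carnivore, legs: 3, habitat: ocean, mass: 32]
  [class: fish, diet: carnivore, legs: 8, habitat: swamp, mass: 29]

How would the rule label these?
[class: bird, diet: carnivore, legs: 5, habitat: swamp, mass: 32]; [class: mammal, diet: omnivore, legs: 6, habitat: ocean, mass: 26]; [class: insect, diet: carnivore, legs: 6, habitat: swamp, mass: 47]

The rule appears to be: mass ≥ 43.
Negative: [class: bird, diet: carnivore, legs: 5, habitat: swamp, mass: 32], since mass = 32. Negative: [class: mammal, diet: omnivore, legs: 6, habitat: ocean, mass: 26], since mass = 26. Positive: [class: insect, diet: carnivore, legs: 6, habitat: swamp, mass: 47], since mass = 47.

Negative, Negative, Positive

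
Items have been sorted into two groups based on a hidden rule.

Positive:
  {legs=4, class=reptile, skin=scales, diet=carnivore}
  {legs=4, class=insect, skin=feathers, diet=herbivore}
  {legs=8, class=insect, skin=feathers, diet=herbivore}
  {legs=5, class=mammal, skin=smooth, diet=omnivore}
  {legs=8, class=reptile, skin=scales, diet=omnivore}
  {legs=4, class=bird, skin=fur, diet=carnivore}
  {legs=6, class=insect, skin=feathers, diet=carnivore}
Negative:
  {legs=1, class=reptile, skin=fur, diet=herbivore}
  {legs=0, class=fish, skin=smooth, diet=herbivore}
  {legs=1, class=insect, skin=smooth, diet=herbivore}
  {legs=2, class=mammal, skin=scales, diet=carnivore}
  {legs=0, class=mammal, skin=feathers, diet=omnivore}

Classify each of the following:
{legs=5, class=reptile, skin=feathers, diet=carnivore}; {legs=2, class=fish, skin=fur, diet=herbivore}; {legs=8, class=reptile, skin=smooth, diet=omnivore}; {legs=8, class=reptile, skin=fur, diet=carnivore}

Positive, Negative, Positive, Positive

Every 'Positive' example satisfies: legs ≥ 4. None of the 'Negative' examples do.
{legs=5, class=reptile, skin=feathers, diet=carnivore} → legs = 5 → Positive. {legs=2, class=fish, skin=fur, diet=herbivore} → legs = 2 → Negative. {legs=8, class=reptile, skin=smooth, diet=omnivore} → legs = 8 → Positive. {legs=8, class=reptile, skin=fur, diet=carnivore} → legs = 8 → Positive.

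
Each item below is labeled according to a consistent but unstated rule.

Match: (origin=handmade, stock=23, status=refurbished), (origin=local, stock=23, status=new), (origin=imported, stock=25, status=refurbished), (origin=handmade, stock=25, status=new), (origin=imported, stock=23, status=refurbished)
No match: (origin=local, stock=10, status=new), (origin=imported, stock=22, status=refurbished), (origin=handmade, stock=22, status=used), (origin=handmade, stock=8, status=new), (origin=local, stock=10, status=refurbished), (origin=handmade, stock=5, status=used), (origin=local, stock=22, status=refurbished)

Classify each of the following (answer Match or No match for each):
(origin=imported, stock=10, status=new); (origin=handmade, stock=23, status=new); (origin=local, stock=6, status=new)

No match, Match, No match

The pattern is that an item is 'Match' exactly when: stock ≥ 23.
(origin=imported, stock=10, status=new): stock = 10, does not fit → No match.
(origin=handmade, stock=23, status=new): stock = 23, qualifies → Match.
(origin=local, stock=6, status=new): stock = 6, does not fit → No match.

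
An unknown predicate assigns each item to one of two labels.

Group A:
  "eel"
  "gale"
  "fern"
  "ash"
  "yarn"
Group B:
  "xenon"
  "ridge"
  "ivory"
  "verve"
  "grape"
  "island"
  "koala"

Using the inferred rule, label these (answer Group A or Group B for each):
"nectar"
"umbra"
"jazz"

Group B, Group B, Group A

Rule: length ≤ 4. This holds for each 'Group A' example and fails for each 'Group B' one.
"nectar": Group B (length 6).
"umbra": Group B (length 5).
"jazz": Group A (length 4).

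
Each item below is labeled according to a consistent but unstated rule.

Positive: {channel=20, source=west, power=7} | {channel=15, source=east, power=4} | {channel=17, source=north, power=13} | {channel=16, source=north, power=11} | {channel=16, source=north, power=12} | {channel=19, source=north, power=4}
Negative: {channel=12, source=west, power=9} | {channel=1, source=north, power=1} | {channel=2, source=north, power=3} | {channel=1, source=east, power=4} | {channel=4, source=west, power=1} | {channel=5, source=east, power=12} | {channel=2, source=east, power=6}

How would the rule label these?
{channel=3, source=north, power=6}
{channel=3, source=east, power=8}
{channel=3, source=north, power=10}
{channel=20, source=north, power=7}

The rule appears to be: channel ≥ 15.
{channel=3, source=north, power=6} → channel = 3 → Negative.
{channel=3, source=east, power=8} → channel = 3 → Negative.
{channel=3, source=north, power=10} → channel = 3 → Negative.
{channel=20, source=north, power=7} → channel = 20 → Positive.

Negative, Negative, Negative, Positive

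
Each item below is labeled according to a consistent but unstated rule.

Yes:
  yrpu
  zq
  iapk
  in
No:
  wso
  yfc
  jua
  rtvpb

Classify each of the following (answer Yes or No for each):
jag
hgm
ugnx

Comparing the two groups points to one rule — even length.
No: jag, since length 3.
No: hgm, since length 3.
Yes: ugnx, since length 4.

No, No, Yes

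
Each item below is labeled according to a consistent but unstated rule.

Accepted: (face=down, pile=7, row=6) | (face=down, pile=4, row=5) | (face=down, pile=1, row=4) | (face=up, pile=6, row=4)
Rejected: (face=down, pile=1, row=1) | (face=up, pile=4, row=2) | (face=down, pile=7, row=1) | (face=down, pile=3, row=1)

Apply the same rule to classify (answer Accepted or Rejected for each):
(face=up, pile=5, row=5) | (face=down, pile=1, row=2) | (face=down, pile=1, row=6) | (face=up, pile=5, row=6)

Accepted, Rejected, Accepted, Accepted

Rule: row ≥ 4. This holds for each 'Accepted' example and fails for each 'Rejected' one.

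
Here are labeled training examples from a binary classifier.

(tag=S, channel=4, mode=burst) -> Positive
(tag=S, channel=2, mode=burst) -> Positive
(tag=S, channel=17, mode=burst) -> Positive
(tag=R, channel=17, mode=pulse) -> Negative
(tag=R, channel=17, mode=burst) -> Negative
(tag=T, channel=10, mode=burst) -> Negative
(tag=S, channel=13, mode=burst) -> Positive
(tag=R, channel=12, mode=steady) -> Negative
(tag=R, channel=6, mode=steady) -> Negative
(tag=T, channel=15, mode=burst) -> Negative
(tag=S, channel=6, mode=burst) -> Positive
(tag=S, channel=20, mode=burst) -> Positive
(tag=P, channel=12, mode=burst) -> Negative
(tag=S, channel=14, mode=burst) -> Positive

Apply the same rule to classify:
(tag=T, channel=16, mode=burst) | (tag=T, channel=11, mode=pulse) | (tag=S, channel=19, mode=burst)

One predicate separates the groups cleanly: tag is S.
(tag=T, channel=16, mode=burst) → tag is T → Negative.
(tag=T, channel=11, mode=pulse) → tag is T → Negative.
(tag=S, channel=19, mode=burst) → tag is S → Positive.

Negative, Negative, Positive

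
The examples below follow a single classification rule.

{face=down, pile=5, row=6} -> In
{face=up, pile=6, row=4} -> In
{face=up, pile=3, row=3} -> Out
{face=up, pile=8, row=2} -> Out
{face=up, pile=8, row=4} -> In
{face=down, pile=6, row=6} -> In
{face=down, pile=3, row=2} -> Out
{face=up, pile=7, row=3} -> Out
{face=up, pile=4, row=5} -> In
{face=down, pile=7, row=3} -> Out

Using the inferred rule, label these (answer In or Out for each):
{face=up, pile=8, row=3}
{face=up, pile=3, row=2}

Rule: row ≥ 4. This holds for each 'In' example and fails for each 'Out' one.
Out: {face=up, pile=8, row=3}, since row = 3.
Out: {face=up, pile=3, row=2}, since row = 2.

Out, Out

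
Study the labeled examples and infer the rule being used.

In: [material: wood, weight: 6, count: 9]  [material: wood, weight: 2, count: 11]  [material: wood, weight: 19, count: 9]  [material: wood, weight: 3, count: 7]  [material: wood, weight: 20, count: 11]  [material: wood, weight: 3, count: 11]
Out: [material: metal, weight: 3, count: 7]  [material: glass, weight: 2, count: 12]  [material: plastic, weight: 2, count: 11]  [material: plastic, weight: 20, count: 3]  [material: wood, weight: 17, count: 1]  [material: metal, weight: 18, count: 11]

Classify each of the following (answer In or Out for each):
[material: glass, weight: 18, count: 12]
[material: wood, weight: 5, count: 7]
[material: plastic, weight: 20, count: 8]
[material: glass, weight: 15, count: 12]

Every 'In' example satisfies: material is wood AND count ≥ 3. None of the 'Out' examples do.
[material: glass, weight: 18, count: 12] — material is glass, count = 12, hence Out.
[material: wood, weight: 5, count: 7] — material is wood, count = 7, hence In.
[material: plastic, weight: 20, count: 8] — material is plastic, count = 8, hence Out.
[material: glass, weight: 15, count: 12] — material is glass, count = 12, hence Out.

Out, In, Out, Out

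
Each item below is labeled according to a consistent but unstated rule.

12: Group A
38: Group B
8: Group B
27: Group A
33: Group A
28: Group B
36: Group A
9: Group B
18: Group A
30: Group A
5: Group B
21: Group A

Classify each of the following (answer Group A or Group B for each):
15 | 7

One predicate separates the groups cleanly: multiple of 3 AND at least 12.
Group A: 15, since 15 = 3·5, 15 ≥ 12.
Group B: 7, since 7 = 3·2 + 1, 7 < 12.

Group A, Group B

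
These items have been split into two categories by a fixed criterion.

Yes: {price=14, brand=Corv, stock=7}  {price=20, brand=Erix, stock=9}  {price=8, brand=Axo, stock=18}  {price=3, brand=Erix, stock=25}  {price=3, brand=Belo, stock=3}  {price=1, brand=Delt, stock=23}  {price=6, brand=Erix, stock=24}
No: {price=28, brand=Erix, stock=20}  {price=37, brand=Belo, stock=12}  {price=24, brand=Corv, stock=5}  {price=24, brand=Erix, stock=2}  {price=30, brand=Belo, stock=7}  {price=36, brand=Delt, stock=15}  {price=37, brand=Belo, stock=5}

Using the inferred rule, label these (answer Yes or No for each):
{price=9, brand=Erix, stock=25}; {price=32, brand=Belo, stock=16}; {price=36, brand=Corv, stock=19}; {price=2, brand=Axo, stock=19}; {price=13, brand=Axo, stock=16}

Yes, No, No, Yes, Yes

A rule that fits every label: price ≤ 20 — true of each 'Yes' example, false of each 'No' one.
{price=9, brand=Erix, stock=25} — price = 9, hence Yes.
{price=32, brand=Belo, stock=16} — price = 32, hence No.
{price=36, brand=Corv, stock=19} — price = 36, hence No.
{price=2, brand=Axo, stock=19} — price = 2, hence Yes.
{price=13, brand=Axo, stock=16} — price = 13, hence Yes.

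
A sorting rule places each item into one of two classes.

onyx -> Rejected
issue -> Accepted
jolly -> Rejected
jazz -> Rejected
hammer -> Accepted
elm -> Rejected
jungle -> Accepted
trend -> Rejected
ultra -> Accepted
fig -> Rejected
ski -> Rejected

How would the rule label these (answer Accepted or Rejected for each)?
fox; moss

Rejected, Rejected

The simplest hypothesis consistent with all the labels is: has ≥ 2 vowels.
fox → 1 vowel → Rejected.
moss → 1 vowel → Rejected.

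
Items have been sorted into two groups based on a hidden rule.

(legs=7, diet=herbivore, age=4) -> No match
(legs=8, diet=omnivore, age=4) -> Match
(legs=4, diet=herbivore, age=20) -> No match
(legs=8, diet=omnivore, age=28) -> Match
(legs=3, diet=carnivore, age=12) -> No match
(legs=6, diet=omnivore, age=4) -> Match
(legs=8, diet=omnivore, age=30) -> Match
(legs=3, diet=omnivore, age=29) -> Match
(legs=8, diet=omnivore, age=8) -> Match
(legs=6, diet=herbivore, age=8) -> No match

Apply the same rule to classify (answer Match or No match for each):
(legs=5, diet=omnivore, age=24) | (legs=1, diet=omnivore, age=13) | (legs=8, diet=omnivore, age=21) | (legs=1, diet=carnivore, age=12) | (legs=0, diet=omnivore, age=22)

Match, Match, Match, No match, Match

One predicate separates the groups cleanly: diet is omnivore.
(legs=5, diet=omnivore, age=24): Match (diet is omnivore).
(legs=1, diet=omnivore, age=13): Match (diet is omnivore).
(legs=8, diet=omnivore, age=21): Match (diet is omnivore).
(legs=1, diet=carnivore, age=12): No match (diet is carnivore).
(legs=0, diet=omnivore, age=22): Match (diet is omnivore).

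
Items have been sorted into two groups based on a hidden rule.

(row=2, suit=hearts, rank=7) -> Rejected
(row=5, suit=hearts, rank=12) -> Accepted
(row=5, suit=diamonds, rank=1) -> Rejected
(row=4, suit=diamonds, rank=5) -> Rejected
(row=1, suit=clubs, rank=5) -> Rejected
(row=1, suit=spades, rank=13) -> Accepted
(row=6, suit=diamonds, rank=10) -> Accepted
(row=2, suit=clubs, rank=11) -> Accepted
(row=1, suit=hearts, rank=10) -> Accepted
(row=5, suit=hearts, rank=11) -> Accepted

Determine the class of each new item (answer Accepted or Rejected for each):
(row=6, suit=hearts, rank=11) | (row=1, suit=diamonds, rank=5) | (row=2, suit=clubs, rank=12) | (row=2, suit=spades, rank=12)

Accepted, Rejected, Accepted, Accepted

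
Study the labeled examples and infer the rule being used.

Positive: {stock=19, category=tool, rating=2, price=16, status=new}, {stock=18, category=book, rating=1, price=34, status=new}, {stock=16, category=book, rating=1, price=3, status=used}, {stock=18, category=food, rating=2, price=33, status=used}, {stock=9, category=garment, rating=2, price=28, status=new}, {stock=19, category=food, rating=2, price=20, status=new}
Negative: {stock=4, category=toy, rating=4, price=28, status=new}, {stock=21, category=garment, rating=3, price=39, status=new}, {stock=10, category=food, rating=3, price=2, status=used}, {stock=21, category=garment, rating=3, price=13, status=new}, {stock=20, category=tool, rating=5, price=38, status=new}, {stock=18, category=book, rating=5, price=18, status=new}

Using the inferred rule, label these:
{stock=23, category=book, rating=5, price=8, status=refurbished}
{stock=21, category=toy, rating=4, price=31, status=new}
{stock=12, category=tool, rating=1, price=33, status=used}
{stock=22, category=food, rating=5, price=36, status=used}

Negative, Negative, Positive, Negative

The common property of the 'Positive' items is: rating ≤ 2. No 'Negative' item has it.
{stock=23, category=book, rating=5, price=8, status=refurbished}: rating = 5, does not pass → Negative.
{stock=21, category=toy, rating=4, price=31, status=new}: rating = 4, does not pass → Negative.
{stock=12, category=tool, rating=1, price=33, status=used}: rating = 1, fits → Positive.
{stock=22, category=food, rating=5, price=36, status=used}: rating = 5, does not pass → Negative.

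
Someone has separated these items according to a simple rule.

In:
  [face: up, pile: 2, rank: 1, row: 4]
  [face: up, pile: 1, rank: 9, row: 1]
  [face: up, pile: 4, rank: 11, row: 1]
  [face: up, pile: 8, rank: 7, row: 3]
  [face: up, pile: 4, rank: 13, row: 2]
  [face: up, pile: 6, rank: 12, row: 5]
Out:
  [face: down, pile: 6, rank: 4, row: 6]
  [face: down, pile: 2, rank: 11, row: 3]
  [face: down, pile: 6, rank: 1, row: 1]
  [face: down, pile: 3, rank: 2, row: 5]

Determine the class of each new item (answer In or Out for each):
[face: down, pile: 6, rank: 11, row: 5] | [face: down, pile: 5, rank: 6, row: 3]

Every 'In' example satisfies: face is up. None of the 'Out' examples do.
[face: down, pile: 6, rank: 11, row: 5] → face is down → Out.
[face: down, pile: 5, rank: 6, row: 3] → face is down → Out.

Out, Out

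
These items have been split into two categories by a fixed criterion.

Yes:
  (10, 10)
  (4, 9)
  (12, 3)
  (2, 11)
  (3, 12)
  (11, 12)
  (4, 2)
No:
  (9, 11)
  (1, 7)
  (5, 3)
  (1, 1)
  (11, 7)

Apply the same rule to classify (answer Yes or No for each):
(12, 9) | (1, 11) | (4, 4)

Yes, No, Yes

Rule: product is even. This holds for each 'Yes' example and fails for each 'No' one.
Yes: (12, 9), since 12·9 = 108. No: (1, 11), since 1·11 = 11. Yes: (4, 4), since 4·4 = 16.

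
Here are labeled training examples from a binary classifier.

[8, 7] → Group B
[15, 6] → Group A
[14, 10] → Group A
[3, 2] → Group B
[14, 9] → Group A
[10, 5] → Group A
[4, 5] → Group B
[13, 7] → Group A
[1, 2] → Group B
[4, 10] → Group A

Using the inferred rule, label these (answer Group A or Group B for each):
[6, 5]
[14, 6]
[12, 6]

Group B, Group A, Group A

All 'Group A' examples share one property — max ≥ 9 — and every 'Group B' example lacks it.
[6, 5] — max 6, hence Group B.
[14, 6] — max 14, hence Group A.
[12, 6] — max 12, hence Group A.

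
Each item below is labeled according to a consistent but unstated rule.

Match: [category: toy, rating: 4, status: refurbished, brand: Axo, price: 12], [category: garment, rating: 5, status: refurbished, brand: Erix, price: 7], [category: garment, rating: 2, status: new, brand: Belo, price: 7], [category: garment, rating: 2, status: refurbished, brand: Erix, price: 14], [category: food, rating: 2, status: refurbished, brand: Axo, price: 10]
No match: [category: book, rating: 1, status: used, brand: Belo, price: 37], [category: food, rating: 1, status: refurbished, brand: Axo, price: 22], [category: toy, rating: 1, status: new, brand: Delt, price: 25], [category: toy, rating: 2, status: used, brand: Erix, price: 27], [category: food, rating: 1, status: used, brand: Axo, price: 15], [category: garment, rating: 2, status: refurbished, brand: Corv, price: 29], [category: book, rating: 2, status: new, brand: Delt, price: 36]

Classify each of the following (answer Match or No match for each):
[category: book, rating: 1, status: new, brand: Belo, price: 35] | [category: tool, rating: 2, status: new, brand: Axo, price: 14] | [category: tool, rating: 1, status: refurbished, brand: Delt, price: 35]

'Match' ⟺ price ≤ 14.
[category: book, rating: 1, status: new, brand: Belo, price: 35] — price = 35, hence No match. [category: tool, rating: 2, status: new, brand: Axo, price: 14] — price = 14, hence Match. [category: tool, rating: 1, status: refurbished, brand: Delt, price: 35] — price = 35, hence No match.

No match, Match, No match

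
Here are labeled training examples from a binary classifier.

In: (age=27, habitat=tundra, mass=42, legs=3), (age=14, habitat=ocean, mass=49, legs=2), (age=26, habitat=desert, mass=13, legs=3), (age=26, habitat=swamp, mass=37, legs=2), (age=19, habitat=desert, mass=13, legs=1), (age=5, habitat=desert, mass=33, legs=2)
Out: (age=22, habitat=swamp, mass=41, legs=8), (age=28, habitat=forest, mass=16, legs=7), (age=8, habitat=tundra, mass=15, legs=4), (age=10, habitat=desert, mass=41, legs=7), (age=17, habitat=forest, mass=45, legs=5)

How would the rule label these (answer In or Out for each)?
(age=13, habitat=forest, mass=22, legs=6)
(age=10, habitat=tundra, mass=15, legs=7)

Out, Out

The common property of the 'In' items is: legs ≤ 3. No 'Out' item has it.
(age=13, habitat=forest, mass=22, legs=6): legs = 6, does not satisfy this → Out. (age=10, habitat=tundra, mass=15, legs=7): legs = 7, does not satisfy this → Out.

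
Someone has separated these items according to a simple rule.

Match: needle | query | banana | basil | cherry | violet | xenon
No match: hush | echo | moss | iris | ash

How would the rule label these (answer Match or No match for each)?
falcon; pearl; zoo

'Match' ⟺ length ≥ 5.
falcon: Match (length 6). pearl: Match (length 5). zoo: No match (length 3).

Match, Match, No match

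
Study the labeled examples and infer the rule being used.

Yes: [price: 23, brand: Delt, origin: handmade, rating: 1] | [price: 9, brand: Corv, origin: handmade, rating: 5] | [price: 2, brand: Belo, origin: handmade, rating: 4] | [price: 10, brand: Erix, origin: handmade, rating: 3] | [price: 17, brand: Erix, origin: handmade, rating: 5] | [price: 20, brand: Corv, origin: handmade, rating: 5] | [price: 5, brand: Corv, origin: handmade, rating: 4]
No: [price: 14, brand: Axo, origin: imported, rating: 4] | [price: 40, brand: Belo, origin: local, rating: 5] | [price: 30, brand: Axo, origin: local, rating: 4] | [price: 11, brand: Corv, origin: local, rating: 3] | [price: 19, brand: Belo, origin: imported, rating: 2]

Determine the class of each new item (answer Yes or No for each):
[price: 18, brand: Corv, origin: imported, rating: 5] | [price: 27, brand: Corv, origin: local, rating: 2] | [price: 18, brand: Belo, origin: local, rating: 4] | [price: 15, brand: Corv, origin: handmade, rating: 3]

Comparing the two groups points to one rule — origin is handmade.

No, No, No, Yes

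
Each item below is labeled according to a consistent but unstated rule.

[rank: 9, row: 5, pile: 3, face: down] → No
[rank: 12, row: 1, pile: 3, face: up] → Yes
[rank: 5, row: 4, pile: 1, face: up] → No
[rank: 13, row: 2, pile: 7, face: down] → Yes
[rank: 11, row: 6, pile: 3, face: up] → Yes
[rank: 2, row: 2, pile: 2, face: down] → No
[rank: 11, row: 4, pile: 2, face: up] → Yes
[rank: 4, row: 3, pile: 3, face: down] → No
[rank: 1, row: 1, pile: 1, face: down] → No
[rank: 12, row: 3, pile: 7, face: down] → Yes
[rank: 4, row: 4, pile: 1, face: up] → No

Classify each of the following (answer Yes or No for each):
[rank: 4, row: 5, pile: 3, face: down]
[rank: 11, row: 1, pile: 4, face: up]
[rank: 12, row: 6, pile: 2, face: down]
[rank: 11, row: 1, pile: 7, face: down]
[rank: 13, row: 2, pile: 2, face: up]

A rule that fits every label: rank ≥ 11 — true of each 'Yes' example, false of each 'No' one.
No: [rank: 4, row: 5, pile: 3, face: down], since rank = 4.
Yes: [rank: 11, row: 1, pile: 4, face: up], since rank = 11.
Yes: [rank: 12, row: 6, pile: 2, face: down], since rank = 12.
Yes: [rank: 11, row: 1, pile: 7, face: down], since rank = 11.
Yes: [rank: 13, row: 2, pile: 2, face: up], since rank = 13.

No, Yes, Yes, Yes, Yes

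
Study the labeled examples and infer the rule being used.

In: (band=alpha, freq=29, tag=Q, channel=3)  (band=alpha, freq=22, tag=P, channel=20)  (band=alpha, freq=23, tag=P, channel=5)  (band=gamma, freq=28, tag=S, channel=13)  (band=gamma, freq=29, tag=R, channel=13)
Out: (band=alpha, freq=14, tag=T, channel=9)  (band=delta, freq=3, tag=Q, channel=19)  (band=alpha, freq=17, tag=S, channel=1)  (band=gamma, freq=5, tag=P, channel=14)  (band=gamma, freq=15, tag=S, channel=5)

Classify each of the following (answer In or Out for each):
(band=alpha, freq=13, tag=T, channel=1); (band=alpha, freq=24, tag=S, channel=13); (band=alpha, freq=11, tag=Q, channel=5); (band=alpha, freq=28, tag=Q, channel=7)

'In' ⟺ freq ≥ 22.
(band=alpha, freq=13, tag=T, channel=1): freq = 13, does not pass → Out. (band=alpha, freq=24, tag=S, channel=13): freq = 24, satisfies this → In. (band=alpha, freq=11, tag=Q, channel=5): freq = 11, does not pass → Out. (band=alpha, freq=28, tag=Q, channel=7): freq = 28, satisfies this → In.

Out, In, Out, In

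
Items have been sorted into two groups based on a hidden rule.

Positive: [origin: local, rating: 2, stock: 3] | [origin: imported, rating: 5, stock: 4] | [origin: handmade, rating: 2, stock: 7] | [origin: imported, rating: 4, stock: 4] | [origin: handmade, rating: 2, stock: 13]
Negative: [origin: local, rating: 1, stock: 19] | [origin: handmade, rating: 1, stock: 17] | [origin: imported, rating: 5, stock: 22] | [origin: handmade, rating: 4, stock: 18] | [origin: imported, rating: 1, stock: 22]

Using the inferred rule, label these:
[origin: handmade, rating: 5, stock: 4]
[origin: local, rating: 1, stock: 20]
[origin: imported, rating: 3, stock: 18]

Positive, Negative, Negative

Every 'Positive' example satisfies: stock ≤ 13. None of the 'Negative' examples do.
[origin: handmade, rating: 5, stock: 4]: stock = 4 — passes, so Positive.
[origin: local, rating: 1, stock: 20]: stock = 20 — does not satisfy this, so Negative.
[origin: imported, rating: 3, stock: 18]: stock = 18 — does not satisfy this, so Negative.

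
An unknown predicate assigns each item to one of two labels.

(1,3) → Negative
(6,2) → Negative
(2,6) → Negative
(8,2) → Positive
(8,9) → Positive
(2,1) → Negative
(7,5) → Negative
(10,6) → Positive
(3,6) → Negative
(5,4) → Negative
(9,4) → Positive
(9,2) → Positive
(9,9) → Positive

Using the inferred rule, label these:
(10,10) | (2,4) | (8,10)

Positive, Negative, Positive

Rule: first ≥ 8. This holds for each 'Positive' example and fails for each 'Negative' one.
(10,10) — first 10, hence Positive. (2,4) — first 2, hence Negative. (8,10) — first 8, hence Positive.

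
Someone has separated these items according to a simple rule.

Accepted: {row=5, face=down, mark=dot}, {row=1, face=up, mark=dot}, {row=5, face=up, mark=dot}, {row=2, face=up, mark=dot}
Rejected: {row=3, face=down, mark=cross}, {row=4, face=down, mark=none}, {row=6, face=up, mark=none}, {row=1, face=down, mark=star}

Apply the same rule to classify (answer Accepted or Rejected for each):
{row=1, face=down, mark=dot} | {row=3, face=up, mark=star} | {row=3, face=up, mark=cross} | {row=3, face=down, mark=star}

Accepted, Rejected, Rejected, Rejected

The common property of the 'Accepted' items is: mark is dot. No 'Rejected' item has it.
{row=1, face=down, mark=dot} → mark is dot → Accepted.
{row=3, face=up, mark=star} → mark is star → Rejected.
{row=3, face=up, mark=cross} → mark is cross → Rejected.
{row=3, face=down, mark=star} → mark is star → Rejected.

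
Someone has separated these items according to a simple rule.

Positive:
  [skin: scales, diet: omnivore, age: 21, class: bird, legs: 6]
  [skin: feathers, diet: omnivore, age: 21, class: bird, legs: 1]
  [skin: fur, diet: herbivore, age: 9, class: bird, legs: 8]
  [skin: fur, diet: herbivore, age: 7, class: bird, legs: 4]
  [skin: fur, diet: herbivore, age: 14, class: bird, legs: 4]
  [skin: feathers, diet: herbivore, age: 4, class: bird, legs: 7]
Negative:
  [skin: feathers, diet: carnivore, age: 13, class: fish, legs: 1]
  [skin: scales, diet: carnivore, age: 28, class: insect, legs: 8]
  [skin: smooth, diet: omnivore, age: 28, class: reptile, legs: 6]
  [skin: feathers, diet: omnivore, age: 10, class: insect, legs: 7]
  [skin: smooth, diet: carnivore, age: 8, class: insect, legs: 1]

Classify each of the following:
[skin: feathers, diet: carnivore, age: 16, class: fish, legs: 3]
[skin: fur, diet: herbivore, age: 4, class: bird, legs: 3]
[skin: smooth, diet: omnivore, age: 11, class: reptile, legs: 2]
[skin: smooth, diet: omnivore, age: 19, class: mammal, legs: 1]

The distinguishing property — class is bird — holds for all the 'Positive' cases and none of the 'Negative' cases.

Negative, Positive, Negative, Negative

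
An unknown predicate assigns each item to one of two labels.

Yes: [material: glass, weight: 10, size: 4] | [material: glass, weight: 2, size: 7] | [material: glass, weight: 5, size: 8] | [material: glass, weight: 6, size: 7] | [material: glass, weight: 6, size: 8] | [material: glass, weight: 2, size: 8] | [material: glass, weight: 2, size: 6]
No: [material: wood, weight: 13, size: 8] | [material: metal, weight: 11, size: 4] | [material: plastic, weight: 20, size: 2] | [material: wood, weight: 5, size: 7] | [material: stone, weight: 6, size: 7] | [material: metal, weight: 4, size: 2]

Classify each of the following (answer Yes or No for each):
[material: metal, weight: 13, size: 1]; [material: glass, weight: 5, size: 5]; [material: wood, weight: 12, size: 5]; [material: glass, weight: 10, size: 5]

No, Yes, No, Yes

One predicate separates the groups cleanly: material is glass.
No: [material: metal, weight: 13, size: 1], since material is metal.
Yes: [material: glass, weight: 5, size: 5], since material is glass.
No: [material: wood, weight: 12, size: 5], since material is wood.
Yes: [material: glass, weight: 10, size: 5], since material is glass.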